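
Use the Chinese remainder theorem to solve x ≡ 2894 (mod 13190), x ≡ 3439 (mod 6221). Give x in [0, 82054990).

Write x = 2894 + 13190·k. Then 13190·k ≡ 3439 − 2894 ≡ 545 (mod 6221).
Need 13190⁻¹ mod 6221. Extended Euclid on (6221, 748):
6221 = 8·748 + 237
748 = 3·237 + 37
237 = 6·37 + 15
37 = 2·15 + 7
15 = 2·7 + 1
7 = 7·1 + 0
Back-substitute:
1 = 15 − 2·7
1 = −2·37 + 5·15
1 = 5·237 − 32·37
1 = −32·748 + 101·237
1 = 101·6221 − 840·748
13190⁻¹ ≡ 5381 (mod 6221), so k ≡ 5381·545 ≡ 2554 (mod 6221).
x = 2894 + 13190·2554 = 33690154.

33690154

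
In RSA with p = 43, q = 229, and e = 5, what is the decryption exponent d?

φ(n) = (p−1)(q−1) = 42·228 = 9576.
Need d with 5·d ≡ 1 (mod 9576). Apply the extended Euclidean algorithm:
9576 = 1915*5 + 1
5 = 5*1 + 0
Back-substitute:
1 = 9576 − 1915·5
So 5·(-1915) ≡ 1 (mod 9576), hence d ≡ -1915 ≡ 7661 (mod 9576).

7661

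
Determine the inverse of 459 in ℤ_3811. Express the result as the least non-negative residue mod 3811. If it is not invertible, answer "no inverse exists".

2632

Run Euclid on (3811, 459):
3811 = 8·459 + 139
459 = 3·139 + 42
139 = 3·42 + 13
42 = 3·13 + 3
13 = 4·3 + 1
3 = 3·1 + 0
The gcd is 1. Working backward:
1 = 13 − 4·3
1 = −4·42 + 13·13
1 = 13·139 − 43·42
1 = −43·459 + 142·139
1 = 142·3811 − 1179·459
Thus 459·(-1179) ≡ 1 (mod 3811); reducing, -1179 mod 3811 = 2632.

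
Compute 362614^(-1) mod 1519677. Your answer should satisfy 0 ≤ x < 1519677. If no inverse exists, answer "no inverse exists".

gcd(1519677, 362614) by repeated division:
1519677 = 4·362614 + 69221
362614 = 5·69221 + 16509
69221 = 4·16509 + 3185
16509 = 5·3185 + 584
3185 = 5·584 + 265
584 = 2·265 + 54
265 = 4·54 + 49
54 = 1·49 + 5
49 = 9·5 + 4
5 = 1·4 + 1
4 = 4·1 + 0
gcd = 1, so the inverse exists. Back-substitute:
1 = 5 − 4
1 = −49 + 10·5
1 = 10·54 − 11·49
1 = −11·265 + 54·54
1 = 54·584 − 119·265
1 = −119·3185 + 649·584
1 = 649·16509 − 3364·3185
1 = −3364·69221 + 14105·16509
1 = 14105·362614 − 73889·69221
1 = −73889·1519677 + 309661·362614
So 362614·309661 ≡ 1 (mod 1519677).

309661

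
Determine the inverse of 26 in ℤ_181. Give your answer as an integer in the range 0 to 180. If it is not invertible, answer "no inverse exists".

7

gcd(181, 26) by repeated division:
181 = 6×26 + 25
26 = 1×25 + 1
25 = 25×1 + 0
gcd = 1, so the inverse exists. Back-substitute:
1 = 26 − 25
1 = −181 + 7·26
So 26·7 ≡ 1 (mod 181).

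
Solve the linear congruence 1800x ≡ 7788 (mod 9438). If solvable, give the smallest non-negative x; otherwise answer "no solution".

1441

First find gcd(1800, 9438):
9438 = 5*1800 + 438
1800 = 4*438 + 48
438 = 9*48 + 6
48 = 8*6 + 0
gcd = 6 and 6 | 7788, so solutions exist. Divide through by 6: 300x ≡ 1298 (mod 1573).
Now find 300⁻¹ mod 1573:
1573 = 5·300 + 73
300 = 4·73 + 8
73 = 9·8 + 1
8 = 8·1 + 0
Back-substitute:
1 = 73 − 9·8
1 = −9·300 + 37·73
1 = 37·1573 − 194·300
So 300·(-194) ≡ 1 (mod 1573), i.e. 300⁻¹ ≡ 1379.
Then x ≡ 1379·1298 ≡ 1441 (mod 1573); the smallest non-negative solution is x = 1441.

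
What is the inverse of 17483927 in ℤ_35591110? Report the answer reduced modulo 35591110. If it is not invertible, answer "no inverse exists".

4219783

Apply the Euclidean algorithm to 35591110 and 17483927:
35591110 = 2·17483927 + 623256
17483927 = 28·623256 + 32759
623256 = 19·32759 + 835
32759 = 39·835 + 194
835 = 4·194 + 59
194 = 3·59 + 17
59 = 3·17 + 8
17 = 2·8 + 1
8 = 8·1 + 0
Since gcd(17483927, 35591110) = 1, back-substitute to write 1 as a combination:
1 = 17 − 2·8
1 = −2·59 + 7·17
1 = 7·194 − 23·59
1 = −23·835 + 99·194
1 = 99·32759 − 3884·835
1 = −3884·623256 + 73895·32759
1 = 73895·17483927 − 2072944·623256
1 = −2072944·35591110 + 4219783·17483927
So 17483927·4219783 ≡ 1 (mod 35591110).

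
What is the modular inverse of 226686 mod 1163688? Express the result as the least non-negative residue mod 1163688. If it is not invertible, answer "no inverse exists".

Compute gcd(226686, 1163688):
1163688 = 5×226686 + 30258
226686 = 7×30258 + 14880
30258 = 2×14880 + 498
14880 = 29×498 + 438
498 = 1×438 + 60
438 = 7×60 + 18
60 = 3×18 + 6
18 = 3×6 + 0
gcd(226686, 1163688) = 6 ≠ 1, so 226686 has no multiplicative inverse modulo 1163688.

no inverse exists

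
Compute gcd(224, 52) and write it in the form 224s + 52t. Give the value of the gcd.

4

Repeated division:
224 = 4×52 + 16
52 = 3×16 + 4
16 = 4×4 + 0
gcd(224, 52) = 4.
Working backward:
4 = 52 − 3·16
4 = −3·224 + 13·52
So 4 = (-3)·224 + (13)·52.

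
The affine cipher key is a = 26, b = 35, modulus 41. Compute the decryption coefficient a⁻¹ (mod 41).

Extended Euclidean algorithm:
41 = 1*26 + 15
26 = 1*15 + 11
15 = 1*11 + 4
11 = 2*4 + 3
4 = 1*3 + 1
3 = 3*1 + 0
Since gcd(26, 41) = 1, back-substitute to write 1 as a combination:
1 = 4 − 3
1 = −11 + 3·4
1 = 3·15 − 4·11
1 = −4·26 + 7·15
1 = 7·41 − 11·26
So 26·(-11) ≡ 1 (mod 41), and -11 ≡ 30 (mod 41).

30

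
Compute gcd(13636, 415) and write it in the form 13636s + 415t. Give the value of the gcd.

Repeated division:
13636 = 32·415 + 356
415 = 1·356 + 59
356 = 6·59 + 2
59 = 29·2 + 1
2 = 2·1 + 0
gcd(13636, 415) = 1.
Express as a combination:
1 = 59 − 29·2
1 = −29·356 + 175·59
1 = 175·415 − 204·356
1 = −204·13636 + 6703·415
So 1 = (-204)·13636 + (6703)·415.

1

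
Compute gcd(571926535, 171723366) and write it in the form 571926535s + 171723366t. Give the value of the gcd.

1

Apply Euclid's algorithm to 571926535 and 171723366:
571926535 = 3*171723366 + 56756437
171723366 = 3*56756437 + 1454055
56756437 = 39*1454055 + 48292
1454055 = 30*48292 + 5295
48292 = 9*5295 + 637
5295 = 8*637 + 199
637 = 3*199 + 40
199 = 4*40 + 39
40 = 1*39 + 1
39 = 39*1 + 0
gcd(571926535, 171723366) = 1.
Back-substituting:
1 = 40 − 39
1 = −199 + 5·40
1 = 5·637 − 16·199
1 = −16·5295 + 133·637
1 = 133·48292 − 1213·5295
1 = −1213·1454055 + 36523·48292
1 = 36523·56756437 − 1425610·1454055
1 = −1425610·171723366 + 4313353·56756437
1 = 4313353·571926535 − 14365669·171723366
So 1 = (4313353)·571926535 + (-14365669)·171723366.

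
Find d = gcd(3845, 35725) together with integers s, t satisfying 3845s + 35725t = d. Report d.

Euclidean algorithm:
35725 = 9*3845 + 1120
3845 = 3*1120 + 485
1120 = 2*485 + 150
485 = 3*150 + 35
150 = 4*35 + 10
35 = 3*10 + 5
10 = 2*5 + 0
gcd(3845, 35725) = 5.
Back-substituting:
5 = 35 − 3·10
5 = −3·150 + 13·35
5 = 13·485 − 42·150
5 = −42·1120 + 97·485
5 = 97·3845 − 333·1120
5 = −333·35725 + 3094·3845
So 5 = (-333)·35725 + (3094)·3845.

5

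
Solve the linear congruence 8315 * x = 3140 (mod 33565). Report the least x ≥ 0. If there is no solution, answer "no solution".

2600

First find gcd(8315, 33565):
33565 = 4·8315 + 305
8315 = 27·305 + 80
305 = 3·80 + 65
80 = 1·65 + 15
65 = 4·15 + 5
15 = 3·5 + 0
gcd = 5 and 5 | 3140, so solutions exist. Divide through by 5: 1663x ≡ 628 (mod 6713).
Now find 1663⁻¹ mod 6713:
6713 = 4*1663 + 61
1663 = 27*61 + 16
61 = 3*16 + 13
16 = 1*13 + 3
13 = 4*3 + 1
3 = 3*1 + 0
Back-substitute:
1 = 13 − 4·3
1 = −4·16 + 5·13
1 = 5·61 − 19·16
1 = −19·1663 + 518·61
1 = 518·6713 − 2091·1663
So 1663·(-2091) ≡ 1 (mod 6713), i.e. 1663⁻¹ ≡ 4622.
Then x ≡ 4622·628 ≡ 2600 (mod 6713); the smallest non-negative solution is x = 2600.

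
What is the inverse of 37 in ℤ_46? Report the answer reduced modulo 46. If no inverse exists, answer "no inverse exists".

Run Euclid on (46, 37):
46 = 1*37 + 9
37 = 4*9 + 1
9 = 9*1 + 0
Since gcd(37, 46) = 1, back-substitute to write 1 as a combination:
1 = 37 − 4·9
1 = −4·46 + 5·37
So 37·5 ≡ 1 (mod 46).

5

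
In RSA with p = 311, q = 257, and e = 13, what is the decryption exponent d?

48837

φ(n) = (p−1)(q−1) = 310·256 = 79360.
Need d with 13·d ≡ 1 (mod 79360). Apply the extended Euclidean algorithm:
79360 = 6104*13 + 8
13 = 1*8 + 5
8 = 1*5 + 3
5 = 1*3 + 2
3 = 1*2 + 1
2 = 2*1 + 0
Back-substitute:
1 = 3 − 2
1 = −5 + 2·3
1 = 2·8 − 3·5
1 = −3·13 + 5·8
1 = 5·79360 − 30523·13
So 13·(-30523) ≡ 1 (mod 79360), hence d ≡ -30523 ≡ 48837 (mod 79360).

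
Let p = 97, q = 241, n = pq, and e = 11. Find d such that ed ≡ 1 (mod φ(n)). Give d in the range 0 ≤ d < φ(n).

18851

φ(n) = (p−1)(q−1) = 96·240 = 23040.
Need d with 11·d ≡ 1 (mod 23040). Apply the extended Euclidean algorithm:
23040 = 2094·11 + 6
11 = 1·6 + 5
6 = 1·5 + 1
5 = 5·1 + 0
Back-substitute:
1 = 6 − 5
1 = −11 + 2·6
1 = 2·23040 − 4189·11
So 11·(-4189) ≡ 1 (mod 23040), hence d ≡ -4189 ≡ 18851 (mod 23040).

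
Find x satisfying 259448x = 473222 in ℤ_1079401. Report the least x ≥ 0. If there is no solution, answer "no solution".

First find gcd(259448, 1079401):
1079401 = 4·259448 + 41609
259448 = 6·41609 + 9794
41609 = 4·9794 + 2433
9794 = 4·2433 + 62
2433 = 39·62 + 15
62 = 4·15 + 2
15 = 7·2 + 1
2 = 2·1 + 0
gcd = 1, so a unique solution mod 1079401 exists.
Back-substitute for the Bézout coefficients:
1 = 15 − 7·2
1 = −7·62 + 29·15
1 = 29·2433 − 1138·62
1 = −1138·9794 + 4581·2433
1 = 4581·41609 − 19462·9794
1 = −19462·259448 + 121353·41609
1 = 121353·1079401 − 504874·259448
So 259448·(-504874) ≡ 1 (mod 1079401), giving 259448⁻¹ ≡ 574527.
x ≡ 259448⁻¹·473222 ≡ 574527·473222 ≡ 371515 (mod 1079401).

371515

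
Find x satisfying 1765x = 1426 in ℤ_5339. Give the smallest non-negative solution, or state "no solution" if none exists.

First find gcd(1765, 5339):
5339 = 3·1765 + 44
1765 = 40·44 + 5
44 = 8·5 + 4
5 = 1·4 + 1
4 = 4·1 + 0
gcd = 1, so a unique solution mod 5339 exists.
Back-substitute for the Bézout coefficients:
1 = 5 − 4
1 = −44 + 9·5
1 = 9·1765 − 361·44
1 = −361·5339 + 1092·1765
So 1765·(1092) ≡ 1 (mod 5339), giving 1765⁻¹ ≡ 1092.
x ≡ 1765⁻¹·1426 ≡ 1092·1426 ≡ 3543 (mod 5339).

3543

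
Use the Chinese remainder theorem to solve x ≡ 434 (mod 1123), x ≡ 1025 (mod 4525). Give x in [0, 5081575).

Write x = 434 + 1123·k. Then 1123·k ≡ 1025 − 434 ≡ 591 (mod 4525).
Need 1123⁻¹ mod 4525. Extended Euclid on (4525, 1123):
4525 = 4*1123 + 33
1123 = 34*33 + 1
33 = 33*1 + 0
Back-substitute:
1 = 1123 − 34·33
1 = −34·4525 + 137·1123
1123⁻¹ ≡ 137 (mod 4525), so k ≡ 137·591 ≡ 4042 (mod 4525).
x = 434 + 1123·4042 = 4539600.

4539600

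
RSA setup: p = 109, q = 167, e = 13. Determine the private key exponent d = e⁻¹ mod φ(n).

16549

φ(n) = (p−1)(q−1) = 108·166 = 17928.
Need d with 13·d ≡ 1 (mod 17928). Apply the extended Euclidean algorithm:
17928 = 1379·13 + 1
13 = 13·1 + 0
Back-substitute:
1 = 17928 − 1379·13
So 13·(-1379) ≡ 1 (mod 17928), hence d ≡ -1379 ≡ 16549 (mod 17928).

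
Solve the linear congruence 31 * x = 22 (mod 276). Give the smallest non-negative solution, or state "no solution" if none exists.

250

First find gcd(31, 276):
276 = 8·31 + 28
31 = 1·28 + 3
28 = 9·3 + 1
3 = 3·1 + 0
gcd = 1, so a unique solution mod 276 exists.
Back-substitute for the Bézout coefficients:
1 = 28 − 9·3
1 = −9·31 + 10·28
1 = 10·276 − 89·31
So 31·(-89) ≡ 1 (mod 276), giving 31⁻¹ ≡ 187.
x ≡ 31⁻¹·22 ≡ 187·22 ≡ 250 (mod 276).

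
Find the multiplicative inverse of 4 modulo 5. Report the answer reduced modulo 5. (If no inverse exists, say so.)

4

Run Euclid on (5, 4):
5 = 1·4 + 1
4 = 4·1 + 0
gcd = 1, so the inverse exists. Back-substitute:
1 = 5 − 4
Thus 4·(-1) ≡ 1 (mod 5); reducing, -1 mod 5 = 4.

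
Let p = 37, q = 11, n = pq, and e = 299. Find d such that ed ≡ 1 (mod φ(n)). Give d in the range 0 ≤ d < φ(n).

φ(n) = (p−1)(q−1) = 36·10 = 360.
Need d with 299·d ≡ 1 (mod 360). Apply the extended Euclidean algorithm:
360 = 1*299 + 61
299 = 4*61 + 55
61 = 1*55 + 6
55 = 9*6 + 1
6 = 6*1 + 0
Back-substitute:
1 = 55 − 9·6
1 = −9·61 + 10·55
1 = 10·299 − 49·61
1 = −49·360 + 59·299
So 299·59 ≡ 1 (mod 360), hence d = 59.

59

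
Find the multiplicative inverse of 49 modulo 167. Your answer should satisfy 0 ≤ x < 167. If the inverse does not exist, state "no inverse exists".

75

gcd(167, 49) by repeated division:
167 = 3·49 + 20
49 = 2·20 + 9
20 = 2·9 + 2
9 = 4·2 + 1
2 = 2·1 + 0
The gcd is 1. Working backward:
1 = 9 − 4·2
1 = −4·20 + 9·9
1 = 9·49 − 22·20
1 = −22·167 + 75·49
So 49·75 ≡ 1 (mod 167).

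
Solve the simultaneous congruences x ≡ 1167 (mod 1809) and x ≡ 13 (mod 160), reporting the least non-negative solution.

171213

Write x = 1167 + 1809·k. Then 1809·k ≡ 13 − 1167 ≡ 126 (mod 160).
Need 1809⁻¹ mod 160. Extended Euclid on (160, 49):
160 = 3×49 + 13
49 = 3×13 + 10
13 = 1×10 + 3
10 = 3×3 + 1
3 = 3×1 + 0
Back-substitute:
1 = 10 − 3·3
1 = −3·13 + 4·10
1 = 4·49 − 15·13
1 = −15·160 + 49·49
1809⁻¹ ≡ 49 (mod 160), so k ≡ 49·126 ≡ 94 (mod 160).
x = 1167 + 1809·94 = 171213.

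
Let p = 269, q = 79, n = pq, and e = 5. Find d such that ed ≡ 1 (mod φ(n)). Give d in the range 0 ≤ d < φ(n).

4181

φ(n) = (p−1)(q−1) = 268·78 = 20904.
Need d with 5·d ≡ 1 (mod 20904). Apply the extended Euclidean algorithm:
20904 = 4180·5 + 4
5 = 1·4 + 1
4 = 4·1 + 0
Back-substitute:
1 = 5 − 4
1 = −20904 + 4181·5
So 5·4181 ≡ 1 (mod 20904), hence d = 4181.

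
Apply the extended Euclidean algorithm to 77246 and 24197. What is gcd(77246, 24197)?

1

Repeated division:
77246 = 3×24197 + 4655
24197 = 5×4655 + 922
4655 = 5×922 + 45
922 = 20×45 + 22
45 = 2×22 + 1
22 = 22×1 + 0
gcd(77246, 24197) = 1.
Working backward:
1 = 45 − 2·22
1 = −2·922 + 41·45
1 = 41·4655 − 207·922
1 = −207·24197 + 1076·4655
1 = 1076·77246 − 3435·24197
So 1 = (1076)·77246 + (-3435)·24197.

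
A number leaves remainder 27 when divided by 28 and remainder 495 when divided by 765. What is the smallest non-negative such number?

3555

Write x = 27 + 28·k. Then 28·k ≡ 495 − 27 ≡ 468 (mod 765).
Need 28⁻¹ mod 765. Extended Euclid on (765, 28):
765 = 27*28 + 9
28 = 3*9 + 1
9 = 9*1 + 0
Back-substitute:
1 = 28 − 3·9
1 = −3·765 + 82·28
28⁻¹ ≡ 82 (mod 765), so k ≡ 82·468 ≡ 126 (mod 765).
x = 27 + 28·126 = 3555.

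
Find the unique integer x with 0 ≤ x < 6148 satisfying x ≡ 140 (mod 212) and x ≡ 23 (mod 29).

Write x = 140 + 212·k. Then 212·k ≡ 23 − 140 ≡ 28 (mod 29).
Need 212⁻¹ mod 29. Extended Euclid on (29, 9):
29 = 3×9 + 2
9 = 4×2 + 1
2 = 2×1 + 0
Back-substitute:
1 = 9 − 4·2
1 = −4·29 + 13·9
212⁻¹ ≡ 13 (mod 29), so k ≡ 13·28 ≡ 16 (mod 29).
x = 140 + 212·16 = 3532.

3532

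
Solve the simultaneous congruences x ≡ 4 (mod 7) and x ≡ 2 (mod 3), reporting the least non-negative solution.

11

Write x = 4 + 7·k. Then 7·k ≡ 2 − 4 ≡ 1 (mod 3).
Need 7⁻¹ mod 3. Extended Euclid on (3, 1):
3 = 3*1 + 0
7⁻¹ ≡ 1 (mod 3), so k ≡ 1·1 ≡ 1 (mod 3).
x = 4 + 7·1 = 11.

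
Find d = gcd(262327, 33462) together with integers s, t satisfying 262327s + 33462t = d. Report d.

Repeated division:
262327 = 7×33462 + 28093
33462 = 1×28093 + 5369
28093 = 5×5369 + 1248
5369 = 4×1248 + 377
1248 = 3×377 + 117
377 = 3×117 + 26
117 = 4×26 + 13
26 = 2×13 + 0
gcd(262327, 33462) = 13.
Express as a combination:
13 = 117 − 4·26
13 = −4·377 + 13·117
13 = 13·1248 − 43·377
13 = −43·5369 + 185·1248
13 = 185·28093 − 968·5369
13 = −968·33462 + 1153·28093
13 = 1153·262327 − 9039·33462
So 13 = (1153)·262327 + (-9039)·33462.

13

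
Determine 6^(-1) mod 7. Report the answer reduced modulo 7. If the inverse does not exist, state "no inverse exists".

6

Extended Euclidean algorithm:
7 = 1·6 + 1
6 = 6·1 + 0
Since gcd(6, 7) = 1, back-substitute to write 1 as a combination:
1 = 7 − 6
Hence 6⁻¹ ≡ -1 ≡ 6 (mod 7).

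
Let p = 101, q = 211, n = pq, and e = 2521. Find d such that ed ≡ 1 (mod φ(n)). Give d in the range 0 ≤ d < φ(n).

φ(n) = (p−1)(q−1) = 100·210 = 21000.
Need d with 2521·d ≡ 1 (mod 21000). Apply the extended Euclidean algorithm:
21000 = 8*2521 + 832
2521 = 3*832 + 25
832 = 33*25 + 7
25 = 3*7 + 4
7 = 1*4 + 3
4 = 1*3 + 1
3 = 3*1 + 0
Back-substitute:
1 = 4 − 3
1 = −7 + 2·4
1 = 2·25 − 7·7
1 = −7·832 + 233·25
1 = 233·2521 − 706·832
1 = −706·21000 + 5881·2521
So 2521·5881 ≡ 1 (mod 21000), hence d = 5881.

5881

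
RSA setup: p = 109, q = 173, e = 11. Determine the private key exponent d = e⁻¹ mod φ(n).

φ(n) = (p−1)(q−1) = 108·172 = 18576.
Need d with 11·d ≡ 1 (mod 18576). Apply the extended Euclidean algorithm:
18576 = 1688·11 + 8
11 = 1·8 + 3
8 = 2·3 + 2
3 = 1·2 + 1
2 = 2·1 + 0
Back-substitute:
1 = 3 − 2
1 = −8 + 3·3
1 = 3·11 − 4·8
1 = −4·18576 + 6755·11
So 11·6755 ≡ 1 (mod 18576), hence d = 6755.

6755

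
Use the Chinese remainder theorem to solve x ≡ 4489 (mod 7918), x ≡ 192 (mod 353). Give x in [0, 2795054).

Write x = 4489 + 7918·k. Then 7918·k ≡ 192 − 4489 ≡ 292 (mod 353).
Need 7918⁻¹ mod 353. Extended Euclid on (353, 152):
353 = 2·152 + 49
152 = 3·49 + 5
49 = 9·5 + 4
5 = 1·4 + 1
4 = 4·1 + 0
Back-substitute:
1 = 5 − 4
1 = −49 + 10·5
1 = 10·152 − 31·49
1 = −31·353 + 72·152
7918⁻¹ ≡ 72 (mod 353), so k ≡ 72·292 ≡ 197 (mod 353).
x = 4489 + 7918·197 = 1564335.

1564335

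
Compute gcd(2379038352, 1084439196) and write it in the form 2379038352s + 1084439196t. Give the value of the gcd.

Apply Euclid's algorithm to 2379038352 and 1084439196:
2379038352 = 2·1084439196 + 210159960
1084439196 = 5·210159960 + 33639396
210159960 = 6·33639396 + 8323584
33639396 = 4·8323584 + 345060
8323584 = 24·345060 + 42144
345060 = 8·42144 + 7908
42144 = 5·7908 + 2604
7908 = 3·2604 + 96
2604 = 27·96 + 12
96 = 8·12 + 0
gcd(2379038352, 1084439196) = 12.
Back-substituting:
12 = 2604 − 27·96
12 = −27·7908 + 82·2604
12 = 82·42144 − 437·7908
12 = −437·345060 + 3578·42144
12 = 3578·8323584 − 86309·345060
12 = −86309·33639396 + 348814·8323584
12 = 348814·210159960 − 2179193·33639396
12 = −2179193·1084439196 + 11244779·210159960
12 = 11244779·2379038352 − 24668751·1084439196
So 12 = (11244779)·2379038352 + (-24668751)·1084439196.

12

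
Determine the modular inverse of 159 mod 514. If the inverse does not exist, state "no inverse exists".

gcd(514, 159) by repeated division:
514 = 3·159 + 37
159 = 4·37 + 11
37 = 3·11 + 4
11 = 2·4 + 3
4 = 1·3 + 1
3 = 3·1 + 0
The gcd is 1. Working backward:
1 = 4 − 3
1 = −11 + 3·4
1 = 3·37 − 10·11
1 = −10·159 + 43·37
1 = 43·514 − 139·159
So 159·(-139) ≡ 1 (mod 514), and -139 ≡ 375 (mod 514).

375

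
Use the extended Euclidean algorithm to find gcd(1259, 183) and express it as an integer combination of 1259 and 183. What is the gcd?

1

Repeated division:
1259 = 6*183 + 161
183 = 1*161 + 22
161 = 7*22 + 7
22 = 3*7 + 1
7 = 7*1 + 0
gcd(1259, 183) = 1.
Express as a combination:
1 = 22 − 3·7
1 = −3·161 + 22·22
1 = 22·183 − 25·161
1 = −25·1259 + 172·183
So 1 = (-25)·1259 + (172)·183.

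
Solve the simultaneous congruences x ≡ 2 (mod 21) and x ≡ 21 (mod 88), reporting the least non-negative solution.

989

Write x = 2 + 21·k. Then 21·k ≡ 21 − 2 ≡ 19 (mod 88).
Need 21⁻¹ mod 88. Extended Euclid on (88, 21):
88 = 4*21 + 4
21 = 5*4 + 1
4 = 4*1 + 0
Back-substitute:
1 = 21 − 5·4
1 = −5·88 + 21·21
21⁻¹ ≡ 21 (mod 88), so k ≡ 21·19 ≡ 47 (mod 88).
x = 2 + 21·47 = 989.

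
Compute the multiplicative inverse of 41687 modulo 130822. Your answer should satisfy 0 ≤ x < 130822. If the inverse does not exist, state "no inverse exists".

Extended Euclidean algorithm:
130822 = 3·41687 + 5761
41687 = 7·5761 + 1360
5761 = 4·1360 + 321
1360 = 4·321 + 76
321 = 4·76 + 17
76 = 4·17 + 8
17 = 2·8 + 1
8 = 8·1 + 0
gcd = 1, so the inverse exists. Back-substitute:
1 = 17 − 2·8
1 = −2·76 + 9·17
1 = 9·321 − 38·76
1 = −38·1360 + 161·321
1 = 161·5761 − 682·1360
1 = −682·41687 + 4935·5761
1 = 4935·130822 − 15487·41687
So 41687·(-15487) ≡ 1 (mod 130822), and -15487 ≡ 115335 (mod 130822).

115335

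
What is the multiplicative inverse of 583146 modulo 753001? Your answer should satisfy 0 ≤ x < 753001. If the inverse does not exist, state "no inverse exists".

Extended Euclidean algorithm:
753001 = 1*583146 + 169855
583146 = 3*169855 + 73581
169855 = 2*73581 + 22693
73581 = 3*22693 + 5502
22693 = 4*5502 + 685
5502 = 8*685 + 22
685 = 31*22 + 3
22 = 7*3 + 1
3 = 3*1 + 0
Since gcd(583146, 753001) = 1, back-substitute to write 1 as a combination:
1 = 22 − 7·3
1 = −7·685 + 218·22
1 = 218·5502 − 1751·685
1 = −1751·22693 + 7222·5502
1 = 7222·73581 − 23417·22693
1 = −23417·169855 + 54056·73581
1 = 54056·583146 − 185585·169855
1 = −185585·753001 + 239641·583146
So 583146·239641 ≡ 1 (mod 753001).

239641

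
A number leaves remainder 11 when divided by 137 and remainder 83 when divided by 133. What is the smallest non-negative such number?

Write x = 11 + 137·k. Then 137·k ≡ 83 − 11 ≡ 72 (mod 133).
Need 137⁻¹ mod 133. Extended Euclid on (133, 4):
133 = 33·4 + 1
4 = 4·1 + 0
Back-substitute:
1 = 133 − 33·4
137⁻¹ ≡ 100 (mod 133), so k ≡ 100·72 ≡ 18 (mod 133).
x = 11 + 137·18 = 2477.

2477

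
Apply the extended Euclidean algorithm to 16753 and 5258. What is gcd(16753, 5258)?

11

Euclidean algorithm:
16753 = 3*5258 + 979
5258 = 5*979 + 363
979 = 2*363 + 253
363 = 1*253 + 110
253 = 2*110 + 33
110 = 3*33 + 11
33 = 3*11 + 0
gcd(16753, 5258) = 11.
Back-substituting:
11 = 110 − 3·33
11 = −3·253 + 7·110
11 = 7·363 − 10·253
11 = −10·979 + 27·363
11 = 27·5258 − 145·979
11 = −145·16753 + 462·5258
So 11 = (-145)·16753 + (462)·5258.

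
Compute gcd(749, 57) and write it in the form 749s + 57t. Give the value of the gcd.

Apply Euclid's algorithm to 749 and 57:
749 = 13×57 + 8
57 = 7×8 + 1
8 = 8×1 + 0
gcd(749, 57) = 1.
Express as a combination:
1 = 57 − 7·8
1 = −7·749 + 92·57
So 1 = (-7)·749 + (92)·57.

1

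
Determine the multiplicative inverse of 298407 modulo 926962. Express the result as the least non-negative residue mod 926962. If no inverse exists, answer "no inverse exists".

gcd(926962, 298407) by repeated division:
926962 = 3×298407 + 31741
298407 = 9×31741 + 12738
31741 = 2×12738 + 6265
12738 = 2×6265 + 208
6265 = 30×208 + 25
208 = 8×25 + 8
25 = 3×8 + 1
8 = 8×1 + 0
gcd = 1, so the inverse exists. Back-substitute:
1 = 25 − 3·8
1 = −3·208 + 25·25
1 = 25·6265 − 753·208
1 = −753·12738 + 1531·6265
1 = 1531·31741 − 3815·12738
1 = −3815·298407 + 35866·31741
1 = 35866·926962 − 111413·298407
So 298407·(-111413) ≡ 1 (mod 926962), and -111413 ≡ 815549 (mod 926962).

815549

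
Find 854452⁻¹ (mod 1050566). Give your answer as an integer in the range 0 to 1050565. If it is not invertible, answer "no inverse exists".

no inverse exists

Compute gcd(854452, 1050566):
1050566 = 1*854452 + 196114
854452 = 4*196114 + 69996
196114 = 2*69996 + 56122
69996 = 1*56122 + 13874
56122 = 4*13874 + 626
13874 = 22*626 + 102
626 = 6*102 + 14
102 = 7*14 + 4
14 = 3*4 + 2
4 = 2*2 + 0
The gcd is 2, not 1, hence no inverse exists.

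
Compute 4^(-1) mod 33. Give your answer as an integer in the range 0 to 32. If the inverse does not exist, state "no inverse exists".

25

Run Euclid on (33, 4):
33 = 8·4 + 1
4 = 4·1 + 0
gcd = 1, so the inverse exists. Back-substitute:
1 = 33 − 8·4
So 4·(-8) ≡ 1 (mod 33), and -8 ≡ 25 (mod 33).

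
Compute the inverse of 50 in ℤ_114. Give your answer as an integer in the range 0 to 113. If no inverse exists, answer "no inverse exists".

no inverse exists

Euclidean algorithm on 114, 50:
114 = 2*50 + 14
50 = 3*14 + 8
14 = 1*8 + 6
8 = 1*6 + 2
6 = 3*2 + 0
Since gcd = 2 > 1, 50 is not a unit mod 114.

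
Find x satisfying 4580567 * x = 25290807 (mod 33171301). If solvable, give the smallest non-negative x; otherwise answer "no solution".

26183022

First find gcd(4580567, 33171301):
33171301 = 7*4580567 + 1107332
4580567 = 4*1107332 + 151239
1107332 = 7*151239 + 48659
151239 = 3*48659 + 5262
48659 = 9*5262 + 1301
5262 = 4*1301 + 58
1301 = 22*58 + 25
58 = 2*25 + 8
25 = 3*8 + 1
8 = 8*1 + 0
gcd = 1, so a unique solution mod 33171301 exists.
Back-substitute for the Bézout coefficients:
1 = 25 − 3·8
1 = −3·58 + 7·25
1 = 7·1301 − 157·58
1 = −157·5262 + 635·1301
1 = 635·48659 − 5872·5262
1 = −5872·151239 + 18251·48659
1 = 18251·1107332 − 133629·151239
1 = −133629·4580567 + 552767·1107332
1 = 552767·33171301 − 4002998·4580567
So 4580567·(-4002998) ≡ 1 (mod 33171301), giving 4580567⁻¹ ≡ 29168303.
x ≡ 4580567⁻¹·25290807 ≡ 29168303·25290807 ≡ 26183022 (mod 33171301).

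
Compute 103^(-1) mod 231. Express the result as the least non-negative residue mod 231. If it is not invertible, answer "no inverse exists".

Extended Euclidean algorithm:
231 = 2*103 + 25
103 = 4*25 + 3
25 = 8*3 + 1
3 = 3*1 + 0
gcd = 1, so the inverse exists. Back-substitute:
1 = 25 − 8·3
1 = −8·103 + 33·25
1 = 33·231 − 74·103
Hence 103⁻¹ ≡ -74 ≡ 157 (mod 231).

157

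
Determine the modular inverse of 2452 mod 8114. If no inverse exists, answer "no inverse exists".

no inverse exists

Euclidean algorithm on 8114, 2452:
8114 = 3×2452 + 758
2452 = 3×758 + 178
758 = 4×178 + 46
178 = 3×46 + 40
46 = 1×40 + 6
40 = 6×6 + 4
6 = 1×4 + 2
4 = 2×2 + 0
The gcd is 2, not 1, hence no inverse exists.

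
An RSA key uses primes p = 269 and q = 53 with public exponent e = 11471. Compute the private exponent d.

φ(n) = (p−1)(q−1) = 268·52 = 13936.
Need d with 11471·d ≡ 1 (mod 13936). Apply the extended Euclidean algorithm:
13936 = 1·11471 + 2465
11471 = 4·2465 + 1611
2465 = 1·1611 + 854
1611 = 1·854 + 757
854 = 1·757 + 97
757 = 7·97 + 78
97 = 1·78 + 19
78 = 4·19 + 2
19 = 9·2 + 1
2 = 2·1 + 0
Back-substitute:
1 = 19 − 9·2
1 = −9·78 + 37·19
1 = 37·97 − 46·78
1 = −46·757 + 359·97
1 = 359·854 − 405·757
1 = −405·1611 + 764·854
1 = 764·2465 − 1169·1611
1 = −1169·11471 + 5440·2465
1 = 5440·13936 − 6609·11471
So 11471·(-6609) ≡ 1 (mod 13936), hence d ≡ -6609 ≡ 7327 (mod 13936).

7327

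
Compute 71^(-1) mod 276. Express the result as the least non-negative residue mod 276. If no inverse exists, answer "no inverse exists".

gcd(276, 71) by repeated division:
276 = 3×71 + 63
71 = 1×63 + 8
63 = 7×8 + 7
8 = 1×7 + 1
7 = 7×1 + 0
The gcd is 1. Working backward:
1 = 8 − 7
1 = −63 + 8·8
1 = 8·71 − 9·63
1 = −9·276 + 35·71
So 71·35 ≡ 1 (mod 276).

35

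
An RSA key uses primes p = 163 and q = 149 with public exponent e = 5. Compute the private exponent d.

19181

φ(n) = (p−1)(q−1) = 162·148 = 23976.
Need d with 5·d ≡ 1 (mod 23976). Apply the extended Euclidean algorithm:
23976 = 4795×5 + 1
5 = 5×1 + 0
Back-substitute:
1 = 23976 − 4795·5
So 5·(-4795) ≡ 1 (mod 23976), hence d ≡ -4795 ≡ 19181 (mod 23976).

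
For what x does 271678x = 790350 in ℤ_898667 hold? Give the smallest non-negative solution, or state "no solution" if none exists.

31606

First find gcd(271678, 898667):
898667 = 3*271678 + 83633
271678 = 3*83633 + 20779
83633 = 4*20779 + 517
20779 = 40*517 + 99
517 = 5*99 + 22
99 = 4*22 + 11
22 = 2*11 + 0
gcd = 11 and 11 | 790350, so solutions exist. Divide through by 11: 24698x ≡ 71850 (mod 81697).
Now find 24698⁻¹ mod 81697:
81697 = 3·24698 + 7603
24698 = 3·7603 + 1889
7603 = 4·1889 + 47
1889 = 40·47 + 9
47 = 5·9 + 2
9 = 4·2 + 1
2 = 2·1 + 0
Back-substitute:
1 = 9 − 4·2
1 = −4·47 + 21·9
1 = 21·1889 − 844·47
1 = −844·7603 + 3397·1889
1 = 3397·24698 − 11035·7603
1 = −11035·81697 + 36502·24698
So 24698⁻¹ ≡ 36502 (mod 81697).
Then x ≡ 36502·71850 ≡ 31606 (mod 81697); the smallest non-negative solution is x = 31606.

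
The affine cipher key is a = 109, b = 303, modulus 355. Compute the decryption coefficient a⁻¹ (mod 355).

Run Euclid on (355, 109):
355 = 3×109 + 28
109 = 3×28 + 25
28 = 1×25 + 3
25 = 8×3 + 1
3 = 3×1 + 0
Since gcd(109, 355) = 1, back-substitute to write 1 as a combination:
1 = 25 − 8·3
1 = −8·28 + 9·25
1 = 9·109 − 35·28
1 = −35·355 + 114·109
So 109·114 ≡ 1 (mod 355).

114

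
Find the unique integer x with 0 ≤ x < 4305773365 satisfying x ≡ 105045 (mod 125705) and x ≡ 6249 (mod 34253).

Write x = 105045 + 125705·k. Then 125705·k ≡ 6249 − 105045 ≡ 3963 (mod 34253).
Need 125705⁻¹ mod 34253. Extended Euclid on (34253, 22946):
34253 = 1×22946 + 11307
22946 = 2×11307 + 332
11307 = 34×332 + 19
332 = 17×19 + 9
19 = 2×9 + 1
9 = 9×1 + 0
Back-substitute:
1 = 19 − 2·9
1 = −2·332 + 35·19
1 = 35·11307 − 1192·332
1 = −1192·22946 + 2419·11307
1 = 2419·34253 − 3611·22946
125705⁻¹ ≡ 30642 (mod 34253), so k ≡ 30642·3963 ≡ 7361 (mod 34253).
x = 105045 + 125705·7361 = 925419550.

925419550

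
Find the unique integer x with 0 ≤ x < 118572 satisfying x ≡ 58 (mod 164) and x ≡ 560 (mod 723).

Write x = 58 + 164·k. Then 164·k ≡ 560 − 58 ≡ 502 (mod 723).
Need 164⁻¹ mod 723. Extended Euclid on (723, 164):
723 = 4*164 + 67
164 = 2*67 + 30
67 = 2*30 + 7
30 = 4*7 + 2
7 = 3*2 + 1
2 = 2*1 + 0
Back-substitute:
1 = 7 − 3·2
1 = −3·30 + 13·7
1 = 13·67 − 29·30
1 = −29·164 + 71·67
1 = 71·723 − 313·164
164⁻¹ ≡ 410 (mod 723), so k ≡ 410·502 ≡ 488 (mod 723).
x = 58 + 164·488 = 80090.

80090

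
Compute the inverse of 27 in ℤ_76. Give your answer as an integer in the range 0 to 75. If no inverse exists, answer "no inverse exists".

31

Extended Euclidean algorithm:
76 = 2·27 + 22
27 = 1·22 + 5
22 = 4·5 + 2
5 = 2·2 + 1
2 = 2·1 + 0
gcd = 1, so the inverse exists. Back-substitute:
1 = 5 − 2·2
1 = −2·22 + 9·5
1 = 9·27 − 11·22
1 = −11·76 + 31·27
So 27·31 ≡ 1 (mod 76).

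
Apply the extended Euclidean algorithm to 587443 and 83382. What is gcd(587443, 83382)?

1

Apply Euclid's algorithm to 587443 and 83382:
587443 = 7*83382 + 3769
83382 = 22*3769 + 464
3769 = 8*464 + 57
464 = 8*57 + 8
57 = 7*8 + 1
8 = 8*1 + 0
gcd(587443, 83382) = 1.
Working backward:
1 = 57 − 7·8
1 = −7·464 + 57·57
1 = 57·3769 − 463·464
1 = −463·83382 + 10243·3769
1 = 10243·587443 − 72164·83382
So 1 = (10243)·587443 + (-72164)·83382.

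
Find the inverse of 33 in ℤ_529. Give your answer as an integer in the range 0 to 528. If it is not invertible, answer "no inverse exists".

513

Extended Euclidean algorithm:
529 = 16×33 + 1
33 = 33×1 + 0
gcd = 1, so the inverse exists. Back-substitute:
1 = 529 − 16·33
Thus 33·(-16) ≡ 1 (mod 529); reducing, -16 mod 529 = 513.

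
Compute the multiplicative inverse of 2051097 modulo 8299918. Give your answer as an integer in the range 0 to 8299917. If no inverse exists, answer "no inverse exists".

Extended Euclidean algorithm:
8299918 = 4·2051097 + 95530
2051097 = 21·95530 + 44967
95530 = 2·44967 + 5596
44967 = 8·5596 + 199
5596 = 28·199 + 24
199 = 8·24 + 7
24 = 3·7 + 3
7 = 2·3 + 1
3 = 3·1 + 0
The gcd is 1. Working backward:
1 = 7 − 2·3
1 = −2·24 + 7·7
1 = 7·199 − 58·24
1 = −58·5596 + 1631·199
1 = 1631·44967 − 13106·5596
1 = −13106·95530 + 27843·44967
1 = 27843·2051097 − 597809·95530
1 = −597809·8299918 + 2419079·2051097
So 2051097·2419079 ≡ 1 (mod 8299918).

2419079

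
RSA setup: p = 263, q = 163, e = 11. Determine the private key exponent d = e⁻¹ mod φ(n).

φ(n) = (p−1)(q−1) = 262·162 = 42444.
Need d with 11·d ≡ 1 (mod 42444). Apply the extended Euclidean algorithm:
42444 = 3858*11 + 6
11 = 1*6 + 5
6 = 1*5 + 1
5 = 5*1 + 0
Back-substitute:
1 = 6 − 5
1 = −11 + 2·6
1 = 2·42444 − 7717·11
So 11·(-7717) ≡ 1 (mod 42444), hence d ≡ -7717 ≡ 34727 (mod 42444).

34727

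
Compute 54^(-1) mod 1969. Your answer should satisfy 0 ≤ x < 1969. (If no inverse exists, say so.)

1495

Extended Euclidean algorithm:
1969 = 36·54 + 25
54 = 2·25 + 4
25 = 6·4 + 1
4 = 4·1 + 0
Since gcd(54, 1969) = 1, back-substitute to write 1 as a combination:
1 = 25 − 6·4
1 = −6·54 + 13·25
1 = 13·1969 − 474·54
So 54·(-474) ≡ 1 (mod 1969), and -474 ≡ 1495 (mod 1969).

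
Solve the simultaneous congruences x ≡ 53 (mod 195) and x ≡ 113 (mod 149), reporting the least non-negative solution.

17993

Write x = 53 + 195·k. Then 195·k ≡ 113 − 53 ≡ 60 (mod 149).
Need 195⁻¹ mod 149. Extended Euclid on (149, 46):
149 = 3×46 + 11
46 = 4×11 + 2
11 = 5×2 + 1
2 = 2×1 + 0
Back-substitute:
1 = 11 − 5·2
1 = −5·46 + 21·11
1 = 21·149 − 68·46
195⁻¹ ≡ 81 (mod 149), so k ≡ 81·60 ≡ 92 (mod 149).
x = 53 + 195·92 = 17993.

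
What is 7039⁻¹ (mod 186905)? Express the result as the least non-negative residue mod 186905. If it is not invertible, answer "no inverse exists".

gcd(186905, 7039) by repeated division:
186905 = 26*7039 + 3891
7039 = 1*3891 + 3148
3891 = 1*3148 + 743
3148 = 4*743 + 176
743 = 4*176 + 39
176 = 4*39 + 20
39 = 1*20 + 19
20 = 1*19 + 1
19 = 19*1 + 0
Since gcd(7039, 186905) = 1, back-substitute to write 1 as a combination:
1 = 20 − 19
1 = −39 + 2·20
1 = 2·176 − 9·39
1 = −9·743 + 38·176
1 = 38·3148 − 161·743
1 = −161·3891 + 199·3148
1 = 199·7039 − 360·3891
1 = −360·186905 + 9559·7039
So 7039·9559 ≡ 1 (mod 186905).

9559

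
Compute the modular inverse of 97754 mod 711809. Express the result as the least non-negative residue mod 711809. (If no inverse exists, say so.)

Run Euclid on (711809, 97754):
711809 = 7*97754 + 27531
97754 = 3*27531 + 15161
27531 = 1*15161 + 12370
15161 = 1*12370 + 2791
12370 = 4*2791 + 1206
2791 = 2*1206 + 379
1206 = 3*379 + 69
379 = 5*69 + 34
69 = 2*34 + 1
34 = 34*1 + 0
gcd = 1, so the inverse exists. Back-substitute:
1 = 69 − 2·34
1 = −2·379 + 11·69
1 = 11·1206 − 35·379
1 = −35·2791 + 81·1206
1 = 81·12370 − 359·2791
1 = −359·15161 + 440·12370
1 = 440·27531 − 799·15161
1 = −799·97754 + 2837·27531
1 = 2837·711809 − 20658·97754
Hence 97754⁻¹ ≡ -20658 ≡ 691151 (mod 711809).

691151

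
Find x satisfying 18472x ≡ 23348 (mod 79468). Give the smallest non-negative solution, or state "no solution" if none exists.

3387

First find gcd(18472, 79468):
79468 = 4*18472 + 5580
18472 = 3*5580 + 1732
5580 = 3*1732 + 384
1732 = 4*384 + 196
384 = 1*196 + 188
196 = 1*188 + 8
188 = 23*8 + 4
8 = 2*4 + 0
gcd = 4 and 4 | 23348, so solutions exist. Divide through by 4: 4618x ≡ 5837 (mod 19867).
Now find 4618⁻¹ mod 19867:
19867 = 4*4618 + 1395
4618 = 3*1395 + 433
1395 = 3*433 + 96
433 = 4*96 + 49
96 = 1*49 + 47
49 = 1*47 + 2
47 = 23*2 + 1
2 = 2*1 + 0
Back-substitute:
1 = 47 − 23·2
1 = −23·49 + 24·47
1 = 24·96 − 47·49
1 = −47·433 + 212·96
1 = 212·1395 − 683·433
1 = −683·4618 + 2261·1395
1 = 2261·19867 − 9727·4618
So 4618·(-9727) ≡ 1 (mod 19867), i.e. 4618⁻¹ ≡ 10140.
Then x ≡ 10140·5837 ≡ 3387 (mod 19867); the smallest non-negative solution is x = 3387.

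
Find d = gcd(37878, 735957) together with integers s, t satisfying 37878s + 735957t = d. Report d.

3

Apply Euclid's algorithm to 735957 and 37878:
735957 = 19×37878 + 16275
37878 = 2×16275 + 5328
16275 = 3×5328 + 291
5328 = 18×291 + 90
291 = 3×90 + 21
90 = 4×21 + 6
21 = 3×6 + 3
6 = 2×3 + 0
gcd(37878, 735957) = 3.
Working backward:
3 = 21 − 3·6
3 = −3·90 + 13·21
3 = 13·291 − 42·90
3 = −42·5328 + 769·291
3 = 769·16275 − 2349·5328
3 = −2349·37878 + 5467·16275
3 = 5467·735957 − 106222·37878
So 3 = (5467)·735957 + (-106222)·37878.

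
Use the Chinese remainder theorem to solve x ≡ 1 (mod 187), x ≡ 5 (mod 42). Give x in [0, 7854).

Write x = 1 + 187·k. Then 187·k ≡ 5 − 1 ≡ 4 (mod 42).
Need 187⁻¹ mod 42. Extended Euclid on (42, 19):
42 = 2×19 + 4
19 = 4×4 + 3
4 = 1×3 + 1
3 = 3×1 + 0
Back-substitute:
1 = 4 − 3
1 = −19 + 5·4
1 = 5·42 − 11·19
187⁻¹ ≡ 31 (mod 42), so k ≡ 31·4 ≡ 40 (mod 42).
x = 1 + 187·40 = 7481.

7481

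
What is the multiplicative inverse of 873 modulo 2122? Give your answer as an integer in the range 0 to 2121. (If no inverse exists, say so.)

1631

Extended Euclidean algorithm:
2122 = 2*873 + 376
873 = 2*376 + 121
376 = 3*121 + 13
121 = 9*13 + 4
13 = 3*4 + 1
4 = 4*1 + 0
The gcd is 1. Working backward:
1 = 13 − 3·4
1 = −3·121 + 28·13
1 = 28·376 − 87·121
1 = −87·873 + 202·376
1 = 202·2122 − 491·873
Thus 873·(-491) ≡ 1 (mod 2122); reducing, -491 mod 2122 = 1631.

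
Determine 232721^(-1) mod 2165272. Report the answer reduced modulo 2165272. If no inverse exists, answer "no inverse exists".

gcd(2165272, 232721) by repeated division:
2165272 = 9*232721 + 70783
232721 = 3*70783 + 20372
70783 = 3*20372 + 9667
20372 = 2*9667 + 1038
9667 = 9*1038 + 325
1038 = 3*325 + 63
325 = 5*63 + 10
63 = 6*10 + 3
10 = 3*3 + 1
3 = 3*1 + 0
Since gcd(232721, 2165272) = 1, back-substitute to write 1 as a combination:
1 = 10 − 3·3
1 = −3·63 + 19·10
1 = 19·325 − 98·63
1 = −98·1038 + 313·325
1 = 313·9667 − 2915·1038
1 = −2915·20372 + 6143·9667
1 = 6143·70783 − 21344·20372
1 = −21344·232721 + 70175·70783
1 = 70175·2165272 − 652919·232721
So 232721·(-652919) ≡ 1 (mod 2165272), and -652919 ≡ 1512353 (mod 2165272).

1512353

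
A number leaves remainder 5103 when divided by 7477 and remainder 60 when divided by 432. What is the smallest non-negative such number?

790188

Write x = 5103 + 7477·k. Then 7477·k ≡ 60 − 5103 ≡ 141 (mod 432).
Need 7477⁻¹ mod 432. Extended Euclid on (432, 133):
432 = 3·133 + 33
133 = 4·33 + 1
33 = 33·1 + 0
Back-substitute:
1 = 133 − 4·33
1 = −4·432 + 13·133
7477⁻¹ ≡ 13 (mod 432), so k ≡ 13·141 ≡ 105 (mod 432).
x = 5103 + 7477·105 = 790188.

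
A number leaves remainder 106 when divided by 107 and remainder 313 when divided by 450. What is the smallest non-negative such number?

Write x = 106 + 107·k. Then 107·k ≡ 313 − 106 ≡ 207 (mod 450).
Need 107⁻¹ mod 450. Extended Euclid on (450, 107):
450 = 4*107 + 22
107 = 4*22 + 19
22 = 1*19 + 3
19 = 6*3 + 1
3 = 3*1 + 0
Back-substitute:
1 = 19 − 6·3
1 = −6·22 + 7·19
1 = 7·107 − 34·22
1 = −34·450 + 143·107
107⁻¹ ≡ 143 (mod 450), so k ≡ 143·207 ≡ 351 (mod 450).
x = 106 + 107·351 = 37663.

37663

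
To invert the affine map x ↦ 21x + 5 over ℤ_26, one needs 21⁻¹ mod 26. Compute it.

Apply the Euclidean algorithm to 26 and 21:
26 = 1*21 + 5
21 = 4*5 + 1
5 = 5*1 + 0
Since gcd(21, 26) = 1, back-substitute to write 1 as a combination:
1 = 21 − 4·5
1 = −4·26 + 5·21
So 21·5 ≡ 1 (mod 26).

5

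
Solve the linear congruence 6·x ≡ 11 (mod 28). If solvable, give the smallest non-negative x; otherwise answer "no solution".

no solution

gcd(6, 28):
28 = 4×6 + 4
6 = 1×4 + 2
4 = 2×2 + 0
gcd = 2, but 2 ∤ 11, so the congruence has no solution.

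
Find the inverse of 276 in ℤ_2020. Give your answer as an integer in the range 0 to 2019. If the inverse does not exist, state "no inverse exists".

Compute gcd(276, 2020):
2020 = 7×276 + 88
276 = 3×88 + 12
88 = 7×12 + 4
12 = 3×4 + 0
The gcd is 4, not 1, hence no inverse exists.

no inverse exists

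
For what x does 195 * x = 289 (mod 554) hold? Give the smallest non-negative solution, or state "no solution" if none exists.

439

First find gcd(195, 554):
554 = 2·195 + 164
195 = 1·164 + 31
164 = 5·31 + 9
31 = 3·9 + 4
9 = 2·4 + 1
4 = 4·1 + 0
gcd = 1, so a unique solution mod 554 exists.
Back-substitute for the Bézout coefficients:
1 = 9 − 2·4
1 = −2·31 + 7·9
1 = 7·164 − 37·31
1 = −37·195 + 44·164
1 = 44·554 − 125·195
So 195·(-125) ≡ 1 (mod 554), giving 195⁻¹ ≡ 429.
x ≡ 195⁻¹·289 ≡ 429·289 ≡ 439 (mod 554).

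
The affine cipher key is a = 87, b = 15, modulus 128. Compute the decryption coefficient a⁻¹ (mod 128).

103

Run Euclid on (128, 87):
128 = 1·87 + 41
87 = 2·41 + 5
41 = 8·5 + 1
5 = 5·1 + 0
The gcd is 1. Working backward:
1 = 41 − 8·5
1 = −8·87 + 17·41
1 = 17·128 − 25·87
Hence 87⁻¹ ≡ -25 ≡ 103 (mod 128).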